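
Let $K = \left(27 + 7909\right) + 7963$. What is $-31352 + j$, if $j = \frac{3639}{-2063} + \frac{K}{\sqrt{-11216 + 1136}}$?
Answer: $- \frac{64682815}{2063} - \frac{15899 i \sqrt{70}}{840} \approx -31354.0 - 158.36 i$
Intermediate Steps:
$K = 15899$ ($K = 7936 + 7963 = 15899$)
$j = - \frac{3639}{2063} - \frac{15899 i \sqrt{70}}{840}$ ($j = \frac{3639}{-2063} + \frac{15899}{\sqrt{-11216 + 1136}} = 3639 \left(- \frac{1}{2063}\right) + \frac{15899}{\sqrt{-10080}} = - \frac{3639}{2063} + \frac{15899}{12 i \sqrt{70}} = - \frac{3639}{2063} + 15899 \left(- \frac{i \sqrt{70}}{840}\right) = - \frac{3639}{2063} - \frac{15899 i \sqrt{70}}{840} \approx -1.7639 - 158.36 i$)
$-31352 + j = -31352 - \left(\frac{3639}{2063} + \frac{15899 i \sqrt{70}}{840}\right) = - \frac{64682815}{2063} - \frac{15899 i \sqrt{70}}{840}$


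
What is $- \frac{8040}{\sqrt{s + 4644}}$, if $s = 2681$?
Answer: $- \frac{1608 \sqrt{293}}{293} \approx -93.94$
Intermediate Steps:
$- \frac{8040}{\sqrt{s + 4644}} = - \frac{8040}{\sqrt{2681 + 4644}} = - \frac{8040}{\sqrt{7325}} = - \frac{8040}{5 \sqrt{293}} = - 8040 \frac{\sqrt{293}}{1465} = - \frac{1608 \sqrt{293}}{293}$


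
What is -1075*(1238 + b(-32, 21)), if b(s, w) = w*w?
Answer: -1804925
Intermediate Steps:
b(s, w) = w²
-1075*(1238 + b(-32, 21)) = -1075*(1238 + 21²) = -1075*(1238 + 441) = -1075*1679 = -1804925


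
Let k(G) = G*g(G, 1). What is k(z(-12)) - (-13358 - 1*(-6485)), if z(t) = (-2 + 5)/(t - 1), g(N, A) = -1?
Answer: 89352/13 ≈ 6873.2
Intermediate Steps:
z(t) = 3/(-1 + t)
k(G) = -G (k(G) = G*(-1) = -G)
k(z(-12)) - (-13358 - 1*(-6485)) = -3/(-1 - 12) - (-13358 - 1*(-6485)) = -3/(-13) - (-13358 + 6485) = -3*(-1)/13 - 1*(-6873) = -1*(-3/13) + 6873 = 3/13 + 6873 = 89352/13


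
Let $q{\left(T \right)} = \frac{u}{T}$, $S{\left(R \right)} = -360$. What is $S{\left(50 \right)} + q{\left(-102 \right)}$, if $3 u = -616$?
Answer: $- \frac{54772}{153} \approx -357.99$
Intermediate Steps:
$u = - \frac{616}{3}$ ($u = \frac{1}{3} \left(-616\right) = - \frac{616}{3} \approx -205.33$)
$q{\left(T \right)} = - \frac{616}{3 T}$
$S{\left(50 \right)} + q{\left(-102 \right)} = -360 - \frac{616}{3 \left(-102\right)} = -360 - - \frac{308}{153} = -360 + \frac{308}{153} = - \frac{54772}{153}$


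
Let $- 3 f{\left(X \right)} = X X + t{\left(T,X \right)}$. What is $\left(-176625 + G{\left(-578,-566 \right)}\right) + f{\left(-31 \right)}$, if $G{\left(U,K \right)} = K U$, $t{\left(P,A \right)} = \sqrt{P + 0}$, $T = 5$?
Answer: $\frac{450608}{3} - \frac{\sqrt{5}}{3} \approx 1.502 \cdot 10^{5}$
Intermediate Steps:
$t{\left(P,A \right)} = \sqrt{P}$
$f{\left(X \right)} = - \frac{\sqrt{5}}{3} - \frac{X^{2}}{3}$ ($f{\left(X \right)} = - \frac{X X + \sqrt{5}}{3} = - \frac{X^{2} + \sqrt{5}}{3} = - \frac{\sqrt{5} + X^{2}}{3} = - \frac{\sqrt{5}}{3} - \frac{X^{2}}{3}$)
$\left(-176625 + G{\left(-578,-566 \right)}\right) + f{\left(-31 \right)} = \left(-176625 - -327148\right) - \left(\frac{961}{3} + \frac{\sqrt{5}}{3}\right) = \left(-176625 + 327148\right) - \left(\frac{961}{3} + \frac{\sqrt{5}}{3}\right) = 150523 - \left(\frac{961}{3} + \frac{\sqrt{5}}{3}\right) = \frac{450608}{3} - \frac{\sqrt{5}}{3}$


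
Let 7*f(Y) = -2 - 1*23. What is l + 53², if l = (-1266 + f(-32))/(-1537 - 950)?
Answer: 48910768/17409 ≈ 2809.5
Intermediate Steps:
f(Y) = -25/7 (f(Y) = (-2 - 1*23)/7 = (-2 - 23)/7 = (⅐)*(-25) = -25/7)
l = 8887/17409 (l = (-1266 - 25/7)/(-1537 - 950) = -8887/7/(-2487) = -8887/7*(-1/2487) = 8887/17409 ≈ 0.51048)
l + 53² = 8887/17409 + 53² = 8887/17409 + 2809 = 48910768/17409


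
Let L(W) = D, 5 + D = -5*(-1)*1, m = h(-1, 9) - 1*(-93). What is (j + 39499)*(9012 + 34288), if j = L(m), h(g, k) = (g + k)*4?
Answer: 1710306700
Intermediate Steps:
h(g, k) = 4*g + 4*k
m = 125 (m = (4*(-1) + 4*9) - 1*(-93) = (-4 + 36) + 93 = 32 + 93 = 125)
D = 0 (D = -5 - 5*(-1)*1 = -5 + 5*1 = -5 + 5 = 0)
L(W) = 0
j = 0
(j + 39499)*(9012 + 34288) = (0 + 39499)*(9012 + 34288) = 39499*43300 = 1710306700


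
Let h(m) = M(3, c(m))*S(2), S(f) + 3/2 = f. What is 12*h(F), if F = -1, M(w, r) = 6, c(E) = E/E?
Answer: 36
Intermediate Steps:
c(E) = 1
S(f) = -3/2 + f
h(m) = 3 (h(m) = 6*(-3/2 + 2) = 6*(½) = 3)
12*h(F) = 12*3 = 36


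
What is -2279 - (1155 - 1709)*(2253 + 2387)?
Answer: 2568281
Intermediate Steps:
-2279 - (1155 - 1709)*(2253 + 2387) = -2279 - (-554)*4640 = -2279 - 1*(-2570560) = -2279 + 2570560 = 2568281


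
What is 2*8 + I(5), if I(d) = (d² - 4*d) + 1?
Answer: 22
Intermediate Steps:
I(d) = 1 + d² - 4*d
2*8 + I(5) = 2*8 + (1 + 5² - 4*5) = 16 + (1 + 25 - 20) = 16 + 6 = 22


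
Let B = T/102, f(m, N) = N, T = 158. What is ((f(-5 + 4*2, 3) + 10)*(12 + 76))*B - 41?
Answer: 88285/51 ≈ 1731.1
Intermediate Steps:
B = 79/51 (B = 158/102 = 158*(1/102) = 79/51 ≈ 1.5490)
((f(-5 + 4*2, 3) + 10)*(12 + 76))*B - 41 = ((3 + 10)*(12 + 76))*(79/51) - 41 = (13*88)*(79/51) - 41 = 1144*(79/51) - 41 = 90376/51 - 41 = 88285/51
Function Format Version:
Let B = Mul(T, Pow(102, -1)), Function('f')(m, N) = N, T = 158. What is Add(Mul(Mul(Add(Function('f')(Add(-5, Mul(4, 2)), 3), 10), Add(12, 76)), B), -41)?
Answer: Rational(88285, 51) ≈ 1731.1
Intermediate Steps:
B = Rational(79, 51) (B = Mul(158, Pow(102, -1)) = Mul(158, Rational(1, 102)) = Rational(79, 51) ≈ 1.5490)
Add(Mul(Mul(Add(Function('f')(Add(-5, Mul(4, 2)), 3), 10), Add(12, 76)), B), -41) = Add(Mul(Mul(Add(3, 10), Add(12, 76)), Rational(79, 51)), -41) = Add(Mul(Mul(13, 88), Rational(79, 51)), -41) = Add(Mul(1144, Rational(79, 51)), -41) = Add(Rational(90376, 51), -41) = Rational(88285, 51)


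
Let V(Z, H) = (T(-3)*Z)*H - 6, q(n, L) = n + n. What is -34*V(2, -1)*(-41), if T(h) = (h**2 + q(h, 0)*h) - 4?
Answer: -72488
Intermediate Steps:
q(n, L) = 2*n
T(h) = -4 + 3*h**2 (T(h) = (h**2 + (2*h)*h) - 4 = (h**2 + 2*h**2) - 4 = 3*h**2 - 4 = -4 + 3*h**2)
V(Z, H) = -6 + 23*H*Z (V(Z, H) = ((-4 + 3*(-3)**2)*Z)*H - 6 = ((-4 + 3*9)*Z)*H - 6 = ((-4 + 27)*Z)*H - 6 = (23*Z)*H - 6 = 23*H*Z - 6 = -6 + 23*H*Z)
-34*V(2, -1)*(-41) = -34*(-6 + 23*(-1)*2)*(-41) = -34*(-6 - 46)*(-41) = -34*(-52)*(-41) = 1768*(-41) = -72488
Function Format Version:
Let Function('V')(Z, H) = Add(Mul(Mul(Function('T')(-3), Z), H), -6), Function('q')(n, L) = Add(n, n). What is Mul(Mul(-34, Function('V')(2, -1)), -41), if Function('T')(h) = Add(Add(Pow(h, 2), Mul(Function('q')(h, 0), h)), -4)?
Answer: -72488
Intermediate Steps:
Function('q')(n, L) = Mul(2, n)
Function('T')(h) = Add(-4, Mul(3, Pow(h, 2))) (Function('T')(h) = Add(Add(Pow(h, 2), Mul(Mul(2, h), h)), -4) = Add(Add(Pow(h, 2), Mul(2, Pow(h, 2))), -4) = Add(Mul(3, Pow(h, 2)), -4) = Add(-4, Mul(3, Pow(h, 2))))
Function('V')(Z, H) = Add(-6, Mul(23, H, Z)) (Function('V')(Z, H) = Add(Mul(Mul(Add(-4, Mul(3, Pow(-3, 2))), Z), H), -6) = Add(Mul(Mul(Add(-4, Mul(3, 9)), Z), H), -6) = Add(Mul(Mul(Add(-4, 27), Z), H), -6) = Add(Mul(Mul(23, Z), H), -6) = Add(Mul(23, H, Z), -6) = Add(-6, Mul(23, H, Z)))
Mul(Mul(-34, Function('V')(2, -1)), -41) = Mul(Mul(-34, Add(-6, Mul(23, -1, 2))), -41) = Mul(Mul(-34, Add(-6, -46)), -41) = Mul(Mul(-34, -52), -41) = Mul(1768, -41) = -72488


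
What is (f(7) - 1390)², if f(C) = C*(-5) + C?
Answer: 2010724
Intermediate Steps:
f(C) = -4*C (f(C) = -5*C + C = -4*C)
(f(7) - 1390)² = (-4*7 - 1390)² = (-28 - 1390)² = (-1418)² = 2010724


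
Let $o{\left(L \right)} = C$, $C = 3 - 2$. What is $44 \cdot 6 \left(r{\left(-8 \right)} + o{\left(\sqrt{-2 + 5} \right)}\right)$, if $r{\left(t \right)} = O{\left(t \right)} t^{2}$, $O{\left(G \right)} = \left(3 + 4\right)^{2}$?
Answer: $828168$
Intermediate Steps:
$O{\left(G \right)} = 49$ ($O{\left(G \right)} = 7^{2} = 49$)
$C = 1$ ($C = 3 - 2 = 1$)
$o{\left(L \right)} = 1$
$r{\left(t \right)} = 49 t^{2}$
$44 \cdot 6 \left(r{\left(-8 \right)} + o{\left(\sqrt{-2 + 5} \right)}\right) = 44 \cdot 6 \left(49 \left(-8\right)^{2} + 1\right) = 264 \left(49 \cdot 64 + 1\right) = 264 \left(3136 + 1\right) = 264 \cdot 3137 = 828168$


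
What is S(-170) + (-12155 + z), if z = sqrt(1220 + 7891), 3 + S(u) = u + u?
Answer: -12498 + sqrt(9111) ≈ -12403.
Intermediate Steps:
S(u) = -3 + 2*u (S(u) = -3 + (u + u) = -3 + 2*u)
z = sqrt(9111) ≈ 95.452
S(-170) + (-12155 + z) = (-3 + 2*(-170)) + (-12155 + sqrt(9111)) = (-3 - 340) + (-12155 + sqrt(9111)) = -343 + (-12155 + sqrt(9111)) = -12498 + sqrt(9111)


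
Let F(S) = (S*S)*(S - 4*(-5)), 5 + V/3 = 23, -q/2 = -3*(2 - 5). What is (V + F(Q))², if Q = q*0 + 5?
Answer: 461041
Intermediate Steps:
q = -18 (q = -(-6)*(2 - 5) = -(-6)*(-3) = -2*9 = -18)
Q = 5 (Q = -18*0 + 5 = 0 + 5 = 5)
V = 54 (V = -15 + 3*23 = -15 + 69 = 54)
F(S) = S²*(20 + S) (F(S) = S²*(S - 1*(-20)) = S²*(S + 20) = S²*(20 + S))
(V + F(Q))² = (54 + 5²*(20 + 5))² = (54 + 25*25)² = (54 + 625)² = 679² = 461041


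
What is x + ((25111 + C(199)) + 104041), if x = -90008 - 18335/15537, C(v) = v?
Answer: 611253856/15537 ≈ 39342.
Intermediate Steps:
x = -1398472631/15537 (x = -90008 - 18335/15537 = -1398472631/15537 ≈ -90009.)
x + ((25111 + C(199)) + 104041) = -1398472631/15537 + ((25111 + 199) + 104041) = -1398472631/15537 + (25310 + 104041) = -1398472631/15537 + 129351 = 611253856/15537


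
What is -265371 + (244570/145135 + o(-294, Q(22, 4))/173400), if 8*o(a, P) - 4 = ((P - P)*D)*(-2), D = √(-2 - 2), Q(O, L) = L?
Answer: -2671357085691373/10066563600 ≈ -2.6537e+5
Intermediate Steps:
D = 2*I (D = √(-4) = 2*I ≈ 2.0*I)
o(a, P) = ½ (o(a, P) = ½ + (((P - P)*(2*I))*(-2))/8 = ½ + ((0*(2*I))*(-2))/8 = ½ + (0*(-2))/8 = ½ + (⅛)*0 = ½ + 0 = ½)
-265371 + (244570/145135 + o(-294, Q(22, 4))/173400) = -265371 + (244570/145135 + (½)/173400) = -265371 + (244570*(1/145135) + (½)*(1/173400)) = -265371 + (48914/29027 + 1/346800) = -265371 + 16963404227/10066563600 = -2671357085691373/10066563600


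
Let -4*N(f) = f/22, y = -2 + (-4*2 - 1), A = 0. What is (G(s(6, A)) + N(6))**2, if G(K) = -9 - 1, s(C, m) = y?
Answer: 196249/1936 ≈ 101.37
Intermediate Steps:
y = -11 (y = -2 + (-8 - 1) = -2 - 9 = -11)
s(C, m) = -11
N(f) = -f/88 (N(f) = -f/(4*22) = -f/88)
G(K) = -10
(G(s(6, A)) + N(6))**2 = (-10 - 1/88*6)**2 = (-10 - 3/44)**2 = (-443/44)**2 = 196249/1936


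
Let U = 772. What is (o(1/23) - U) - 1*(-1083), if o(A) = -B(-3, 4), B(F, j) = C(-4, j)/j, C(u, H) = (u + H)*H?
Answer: 311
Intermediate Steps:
C(u, H) = H*(H + u) (C(u, H) = (H + u)*H = H*(H + u))
B(F, j) = -4 + j (B(F, j) = (j*(j - 4))/j = (j*(-4 + j))/j = -4 + j)
o(A) = 0 (o(A) = -(-4 + 4) = -1*0 = 0)
(o(1/23) - U) - 1*(-1083) = (0 - 1*772) - 1*(-1083) = (0 - 772) + 1083 = -772 + 1083 = 311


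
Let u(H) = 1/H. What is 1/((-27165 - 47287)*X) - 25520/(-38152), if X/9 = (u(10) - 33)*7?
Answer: 2461350757225/3679680767238 ≈ 0.66890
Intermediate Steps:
X = -20727/10 (X = 9*((1/10 - 33)*7) = 9*((⅒ - 33)*7) = 9*(-329/10*7) = 9*(-2303/10) = -20727/10 ≈ -2072.7)
1/((-27165 - 47287)*X) - 25520/(-38152) = 1/((-27165 - 47287)*(-20727/10)) - 25520/(-38152) = -10/20727/(-74452) - 25520*(-1/38152) = -1/74452*(-10/20727) + 3190/4769 = 5/771583302 + 3190/4769 = 2461350757225/3679680767238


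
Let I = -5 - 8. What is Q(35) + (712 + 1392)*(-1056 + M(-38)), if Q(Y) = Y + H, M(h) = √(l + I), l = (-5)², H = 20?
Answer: -2221769 + 4208*√3 ≈ -2.2145e+6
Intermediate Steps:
I = -13
l = 25
M(h) = 2*√3 (M(h) = √(25 - 13) = √12 = 2*√3)
Q(Y) = 20 + Y (Q(Y) = Y + 20 = 20 + Y)
Q(35) + (712 + 1392)*(-1056 + M(-38)) = (20 + 35) + (712 + 1392)*(-1056 + 2*√3) = 55 + 2104*(-1056 + 2*√3) = 55 + (-2221824 + 4208*√3) = -2221769 + 4208*√3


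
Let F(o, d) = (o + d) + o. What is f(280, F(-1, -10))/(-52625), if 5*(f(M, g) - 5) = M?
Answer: -61/52625 ≈ -0.0011591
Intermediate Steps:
F(o, d) = d + 2*o (F(o, d) = (d + o) + o = d + 2*o)
f(M, g) = 5 + M/5
f(280, F(-1, -10))/(-52625) = (5 + (⅕)*280)/(-52625) = (5 + 56)*(-1/52625) = 61*(-1/52625) = -61/52625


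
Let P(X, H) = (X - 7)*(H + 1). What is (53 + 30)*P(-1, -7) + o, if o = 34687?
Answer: 38671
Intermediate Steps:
P(X, H) = (1 + H)*(-7 + X) (P(X, H) = (-7 + X)*(1 + H) = (1 + H)*(-7 + X))
(53 + 30)*P(-1, -7) + o = (53 + 30)*(-7 - 1 - 7*(-7) - 7*(-1)) + 34687 = 83*(-7 - 1 + 49 + 7) + 34687 = 83*48 + 34687 = 3984 + 34687 = 38671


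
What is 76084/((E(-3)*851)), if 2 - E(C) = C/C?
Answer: 3308/37 ≈ 89.405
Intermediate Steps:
E(C) = 1 (E(C) = 2 - C/C = 2 - 1*1 = 2 - 1 = 1)
76084/((E(-3)*851)) = 76084/((1*851)) = 76084/851 = 76084*(1/851) = 3308/37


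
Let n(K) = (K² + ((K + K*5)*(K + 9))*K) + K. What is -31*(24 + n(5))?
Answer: -66774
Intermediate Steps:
n(K) = K + K² + 6*K²*(9 + K) (n(K) = (K² + ((K + 5*K)*(9 + K))*K) + K = (K² + ((6*K)*(9 + K))*K) + K = (K² + (6*K*(9 + K))*K) + K = (K² + 6*K²*(9 + K)) + K = K + K² + 6*K²*(9 + K))
-31*(24 + n(5)) = -31*(24 + 5*(1 + 6*5² + 55*5)) = -31*(24 + 5*(1 + 6*25 + 275)) = -31*(24 + 5*(1 + 150 + 275)) = -31*(24 + 5*426) = -31*(24 + 2130) = -31*2154 = -66774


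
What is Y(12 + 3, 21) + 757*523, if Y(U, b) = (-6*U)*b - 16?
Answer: 394005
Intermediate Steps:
Y(U, b) = -16 - 6*U*b (Y(U, b) = -6*U*b - 16 = -16 - 6*U*b)
Y(12 + 3, 21) + 757*523 = (-16 - 6*(12 + 3)*21) + 757*523 = (-16 - 6*15*21) + 395911 = (-16 - 1890) + 395911 = -1906 + 395911 = 394005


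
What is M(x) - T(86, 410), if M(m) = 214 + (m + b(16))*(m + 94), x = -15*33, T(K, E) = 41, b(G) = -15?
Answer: 204683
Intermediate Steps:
x = -495
M(m) = 214 + (-15 + m)*(94 + m) (M(m) = 214 + (m - 15)*(m + 94) = 214 + (-15 + m)*(94 + m))
M(x) - T(86, 410) = (-1196 + (-495)**2 + 79*(-495)) - 1*41 = (-1196 + 245025 - 39105) - 41 = 204724 - 41 = 204683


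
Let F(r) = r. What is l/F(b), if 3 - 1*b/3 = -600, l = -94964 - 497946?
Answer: -592910/1809 ≈ -327.76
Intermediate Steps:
l = -592910
b = 1809 (b = 9 - 3*(-600) = 9 + 1800 = 1809)
l/F(b) = -592910/1809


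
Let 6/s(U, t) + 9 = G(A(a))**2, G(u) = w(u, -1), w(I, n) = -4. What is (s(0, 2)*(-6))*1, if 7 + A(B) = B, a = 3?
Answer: -36/7 ≈ -5.1429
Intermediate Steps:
A(B) = -7 + B
G(u) = -4
s(U, t) = 6/7 (s(U, t) = 6/(-9 + (-4)**2) = 6/(-9 + 16) = 6/7)
(s(0, 2)*(-6))*1 = ((6/7)*(-6))*1 = -36/7*1 = -36/7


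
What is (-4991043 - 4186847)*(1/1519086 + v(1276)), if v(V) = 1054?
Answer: -7347436222489525/759543 ≈ -9.6735e+9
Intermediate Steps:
(-4991043 - 4186847)*(1/1519086 + v(1276)) = (-4991043 - 4186847)*(1/1519086 + 1054) = -9177890*(1/1519086 + 1054) = -9177890*1601116645/1519086 = -7347436222489525/759543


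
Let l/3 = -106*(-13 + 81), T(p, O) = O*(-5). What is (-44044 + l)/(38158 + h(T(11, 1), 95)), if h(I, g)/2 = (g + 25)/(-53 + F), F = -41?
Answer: -1543198/896653 ≈ -1.7211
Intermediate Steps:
T(p, O) = -5*O
h(I, g) = -25/47 - g/47 (h(I, g) = 2*((g + 25)/(-53 - 41)) = 2*((25 + g)/(-94)) = 2*((25 + g)*(-1/94)) = 2*(-25/94 - g/94) = -25/47 - g/47)
l = -21624 (l = 3*(-106*(-13 + 81)) = 3*(-106*68) = 3*(-7208) = -21624)
(-44044 + l)/(38158 + h(T(11, 1), 95)) = (-44044 - 21624)/(38158 + (-25/47 - 1/47*95)) = -65668/(38158 + (-25/47 - 95/47)) = -65668/(38158 - 120/47) = -65668/1793306/47 = -65668*47/1793306 = -1543198/896653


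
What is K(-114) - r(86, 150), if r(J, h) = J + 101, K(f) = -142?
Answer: -329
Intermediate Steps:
r(J, h) = 101 + J
K(-114) - r(86, 150) = -142 - (101 + 86) = -142 - 1*187 = -142 - 187 = -329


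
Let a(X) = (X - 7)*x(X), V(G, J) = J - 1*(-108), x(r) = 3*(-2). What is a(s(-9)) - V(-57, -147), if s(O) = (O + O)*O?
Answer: -891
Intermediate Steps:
x(r) = -6
V(G, J) = 108 + J (V(G, J) = J + 108 = 108 + J)
s(O) = 2*O**2 (s(O) = (2*O)*O = 2*O**2)
a(X) = 42 - 6*X (a(X) = (X - 7)*(-6) = (-7 + X)*(-6) = 42 - 6*X)
a(s(-9)) - V(-57, -147) = (42 - 12*(-9)**2) - (108 - 147) = (42 - 12*81) - 1*(-39) = (42 - 6*162) + 39 = (42 - 972) + 39 = -930 + 39 = -891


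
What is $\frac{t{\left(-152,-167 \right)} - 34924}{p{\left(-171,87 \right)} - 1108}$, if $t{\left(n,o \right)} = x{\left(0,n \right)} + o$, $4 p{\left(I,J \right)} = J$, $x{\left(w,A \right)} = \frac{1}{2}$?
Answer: $\frac{140362}{4345} \approx 32.304$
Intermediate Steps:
$x{\left(w,A \right)} = \frac{1}{2}$
$p{\left(I,J \right)} = \frac{J}{4}$
$t{\left(n,o \right)} = \frac{1}{2} + o$
$\frac{t{\left(-152,-167 \right)} - 34924}{p{\left(-171,87 \right)} - 1108} = \frac{\left(\frac{1}{2} - 167\right) - 34924}{\frac{1}{4} \cdot 87 - 1108} = \frac{- \frac{333}{2} - 34924}{\frac{87}{4} - 1108} = - \frac{70181}{2 \left(- \frac{4345}{4}\right)} = \left(- \frac{70181}{2}\right) \left(- \frac{4}{4345}\right) = \frac{140362}{4345}$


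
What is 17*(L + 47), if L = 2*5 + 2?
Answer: 1003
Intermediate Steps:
L = 12 (L = 10 + 2 = 12)
17*(L + 47) = 17*(12 + 47) = 17*59 = 1003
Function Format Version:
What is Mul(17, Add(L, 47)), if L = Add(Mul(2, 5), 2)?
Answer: 1003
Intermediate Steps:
L = 12 (L = Add(10, 2) = 12)
Mul(17, Add(L, 47)) = Mul(17, Add(12, 47)) = Mul(17, 59) = 1003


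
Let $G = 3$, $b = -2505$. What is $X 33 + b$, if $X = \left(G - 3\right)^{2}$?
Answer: $-2505$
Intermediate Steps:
$X = 0$ ($X = \left(3 - 3\right)^{2} = 0^{2} = 0$)
$X 33 + b = 0 \cdot 33 - 2505 = 0 - 2505 = -2505$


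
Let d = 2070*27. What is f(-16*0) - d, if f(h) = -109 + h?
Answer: -55999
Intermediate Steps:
d = 55890
f(-16*0) - d = (-109 - 16*0) - 1*55890 = (-109 + 0) - 55890 = -109 - 55890 = -55999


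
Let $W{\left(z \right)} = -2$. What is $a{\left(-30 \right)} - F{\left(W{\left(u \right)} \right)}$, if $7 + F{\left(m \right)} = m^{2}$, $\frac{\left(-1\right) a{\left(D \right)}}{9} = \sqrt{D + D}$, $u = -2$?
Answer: $3 - 18 i \sqrt{15} \approx 3.0 - 69.714 i$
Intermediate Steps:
$a{\left(D \right)} = - 9 \sqrt{2} \sqrt{D}$ ($a{\left(D \right)} = - 9 \sqrt{D + D} = - 9 \sqrt{2 D} = - 9 \sqrt{2} \sqrt{D}$)
$F{\left(m \right)} = -7 + m^{2}$
$a{\left(-30 \right)} - F{\left(W{\left(u \right)} \right)} = - 9 \sqrt{2} \sqrt{-30} - \left(-7 + \left(-2\right)^{2}\right) = - 9 \sqrt{2} i \sqrt{30} - \left(-7 + 4\right) = - 18 i \sqrt{15} - -3 = - 18 i \sqrt{15} + 3 = 3 - 18 i \sqrt{15}$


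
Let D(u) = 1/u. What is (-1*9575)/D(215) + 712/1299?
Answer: -2674153163/1299 ≈ -2.0586e+6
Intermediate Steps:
(-1*9575)/D(215) + 712/1299 = (-1*9575)/(1/215) + 712/1299 = -9575/1/215 + 712*(1/1299) = -9575*215 + 712/1299 = -2058625 + 712/1299 = -2674153163/1299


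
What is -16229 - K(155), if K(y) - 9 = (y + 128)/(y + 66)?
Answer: -3588881/221 ≈ -16239.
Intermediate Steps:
K(y) = 9 + (128 + y)/(66 + y) (K(y) = 9 + (y + 128)/(y + 66) = 9 + (128 + y)/(66 + y))
-16229 - K(155) = -16229 - 2*(361 + 5*155)/(66 + 155) = -16229 - 2*(361 + 775)/221 = -16229 - 2*1136/221 = -16229 - 1*2272/221 = -16229 - 2272/221 = -3588881/221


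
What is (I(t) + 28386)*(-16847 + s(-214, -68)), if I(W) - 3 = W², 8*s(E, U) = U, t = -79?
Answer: -583705965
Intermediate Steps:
s(E, U) = U/8
I(W) = 3 + W²
(I(t) + 28386)*(-16847 + s(-214, -68)) = ((3 + (-79)²) + 28386)*(-16847 + (⅛)*(-68)) = ((3 + 6241) + 28386)*(-16847 - 17/2) = (6244 + 28386)*(-33711/2) = 34630*(-33711/2) = -583705965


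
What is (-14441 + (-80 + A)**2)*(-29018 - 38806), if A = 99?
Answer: 954961920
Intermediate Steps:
(-14441 + (-80 + A)**2)*(-29018 - 38806) = (-14441 + (-80 + 99)**2)*(-29018 - 38806) = (-14441 + 19**2)*(-67824) = (-14441 + 361)*(-67824) = -14080*(-67824) = 954961920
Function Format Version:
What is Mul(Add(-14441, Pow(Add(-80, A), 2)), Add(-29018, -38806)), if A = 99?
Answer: 954961920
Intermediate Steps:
Mul(Add(-14441, Pow(Add(-80, A), 2)), Add(-29018, -38806)) = Mul(Add(-14441, Pow(Add(-80, 99), 2)), Add(-29018, -38806)) = Mul(Add(-14441, Pow(19, 2)), -67824) = Mul(Add(-14441, 361), -67824) = Mul(-14080, -67824) = 954961920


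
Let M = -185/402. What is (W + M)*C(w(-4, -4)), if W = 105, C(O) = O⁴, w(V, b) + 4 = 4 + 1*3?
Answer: 1134675/134 ≈ 8467.7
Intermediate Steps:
M = -185/402 (M = -185*1/402 = -185/402 ≈ -0.46020)
w(V, b) = 3 (w(V, b) = -4 + (4 + 1*3) = -4 + (4 + 3) = -4 + 7 = 3)
(W + M)*C(w(-4, -4)) = (105 - 185/402)*3⁴ = (42025/402)*81 = 1134675/134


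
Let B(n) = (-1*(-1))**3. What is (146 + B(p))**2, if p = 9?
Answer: 21609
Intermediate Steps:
B(n) = 1 (B(n) = 1**3 = 1)
(146 + B(p))**2 = (146 + 1)**2 = 147**2 = 21609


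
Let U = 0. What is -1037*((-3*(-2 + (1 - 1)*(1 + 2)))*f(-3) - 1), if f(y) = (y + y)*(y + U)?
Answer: -110959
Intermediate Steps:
f(y) = 2*y**2 (f(y) = (y + y)*(y + 0) = (2*y)*y = 2*y**2)
-1037*((-3*(-2 + (1 - 1)*(1 + 2)))*f(-3) - 1) = -1037*((-3*(-2 + (1 - 1)*(1 + 2)))*(2*(-3)**2) - 1) = -1037*((-3*(-2 + 0*3))*(2*9) - 1) = -1037*(-3*(-2 + 0)*18 - 1) = -1037*(-3*(-2)*18 - 1) = -1037*(6*18 - 1) = -1037*(108 - 1) = -1037*107 = -110959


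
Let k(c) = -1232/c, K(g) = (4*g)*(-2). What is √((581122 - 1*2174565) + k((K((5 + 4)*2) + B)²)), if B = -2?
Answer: I*√8491458055/73 ≈ 1262.3*I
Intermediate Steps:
K(g) = -8*g
√((581122 - 1*2174565) + k((K((5 + 4)*2) + B)²)) = √((581122 - 1*2174565) - 1232/(-8*(5 + 4)*2 - 2)²) = √((581122 - 2174565) - 1232/(-72*2 - 2)²) = √(-1593443 - 1232/(-8*18 - 2)²) = √(-1593443 - 1232/(-144 - 2)²) = √(-1593443 - 1232/((-146)²)) = √(-1593443 - 1232/21316) = √(-1593443 - 1232*1/21316) = √(-1593443 - 308/5329) = √(-8491458055/5329) = I*√8491458055/73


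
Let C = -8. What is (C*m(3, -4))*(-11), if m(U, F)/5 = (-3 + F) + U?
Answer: -1760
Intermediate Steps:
m(U, F) = -15 + 5*F + 5*U (m(U, F) = 5*((-3 + F) + U) = 5*(-3 + F + U) = -15 + 5*F + 5*U)
(C*m(3, -4))*(-11) = -8*(-15 + 5*(-4) + 5*3)*(-11) = -8*(-15 - 20 + 15)*(-11) = -8*(-20)*(-11) = 160*(-11) = -1760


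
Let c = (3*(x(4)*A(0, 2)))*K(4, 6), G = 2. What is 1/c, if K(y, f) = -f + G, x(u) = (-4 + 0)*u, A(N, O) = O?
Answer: 1/384 ≈ 0.0026042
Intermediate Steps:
x(u) = -4*u
K(y, f) = 2 - f (K(y, f) = -f + 2 = 2 - f)
c = 384 (c = (3*(-4*4*2))*(2 - 1*6) = (3*(-16*2))*(2 - 6) = (3*(-32))*(-4) = -96*(-4) = 384)
1/c = 1/384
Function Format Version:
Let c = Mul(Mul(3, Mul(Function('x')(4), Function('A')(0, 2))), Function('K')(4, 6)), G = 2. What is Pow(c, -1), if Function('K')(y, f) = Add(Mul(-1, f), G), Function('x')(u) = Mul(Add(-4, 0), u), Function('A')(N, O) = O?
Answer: Rational(1, 384) ≈ 0.0026042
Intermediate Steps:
Function('x')(u) = Mul(-4, u)
Function('K')(y, f) = Add(2, Mul(-1, f)) (Function('K')(y, f) = Add(Mul(-1, f), 2) = Add(2, Mul(-1, f)))
c = 384 (c = Mul(Mul(3, Mul(Mul(-4, 4), 2)), Add(2, Mul(-1, 6))) = Mul(Mul(3, Mul(-16, 2)), Add(2, -6)) = Mul(Mul(3, -32), -4) = Mul(-96, -4) = 384)
Pow(c, -1) = Pow(384, -1) = Rational(1, 384)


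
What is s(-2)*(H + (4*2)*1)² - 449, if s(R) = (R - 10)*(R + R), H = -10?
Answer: -257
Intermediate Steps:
s(R) = 2*R*(-10 + R) (s(R) = (-10 + R)*(2*R) = 2*R*(-10 + R))
s(-2)*(H + (4*2)*1)² - 449 = (2*(-2)*(-10 - 2))*(-10 + (4*2)*1)² - 449 = (2*(-2)*(-12))*(-10 + 8*1)² - 449 = 48*(-10 + 8)² - 449 = 48*(-2)² - 449 = 48*4 - 449 = 192 - 449 = -257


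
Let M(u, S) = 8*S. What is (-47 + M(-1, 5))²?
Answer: 49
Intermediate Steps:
(-47 + M(-1, 5))² = (-47 + 8*5)² = (-47 + 40)² = (-7)² = 49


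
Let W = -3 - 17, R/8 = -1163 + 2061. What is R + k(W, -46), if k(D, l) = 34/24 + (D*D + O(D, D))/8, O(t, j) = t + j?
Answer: 86765/12 ≈ 7230.4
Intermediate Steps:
O(t, j) = j + t
R = 7184 (R = 8*(-1163 + 2061) = 8*898 = 7184)
W = -20
k(D, l) = 17/12 + D/4 + D**2/8 (k(D, l) = 34/24 + (D*D + (D + D))/8 = 34*(1/24) + (D**2 + 2*D)*(1/8) = 17/12 + (D/4 + D**2/8) = 17/12 + D/4 + D**2/8)
R + k(W, -46) = 7184 + (17/12 + (1/4)*(-20) + (1/8)*(-20)**2) = 7184 + (17/12 - 5 + (1/8)*400) = 7184 + (17/12 - 5 + 50) = 7184 + 557/12 = 86765/12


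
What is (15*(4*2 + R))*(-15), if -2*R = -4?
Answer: -2250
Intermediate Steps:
R = 2 (R = -1/2*(-4) = 2)
(15*(4*2 + R))*(-15) = (15*(4*2 + 2))*(-15) = (15*(8 + 2))*(-15) = (15*10)*(-15) = 150*(-15) = -2250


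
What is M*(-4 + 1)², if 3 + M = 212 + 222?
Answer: 3879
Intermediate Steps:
M = 431 (M = -3 + (212 + 222) = -3 + 434 = 431)
M*(-4 + 1)² = 431*(-4 + 1)² = 431*(-3)² = 431*9 = 3879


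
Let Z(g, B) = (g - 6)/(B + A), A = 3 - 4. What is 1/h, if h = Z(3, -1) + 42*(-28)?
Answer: -2/2349 ≈ -0.00085143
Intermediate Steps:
A = -1
Z(g, B) = (-6 + g)/(-1 + B) (Z(g, B) = (g - 6)/(B - 1) = (-6 + g)/(-1 + B))
h = -2349/2 (h = (-6 + 3)/(-1 - 1) + 42*(-28) = -3/(-2) - 1176 = -½*(-3) - 1176 = 3/2 - 1176 = -2349/2 ≈ -1174.5)
1/h = 1/(-2349/2) = -2/2349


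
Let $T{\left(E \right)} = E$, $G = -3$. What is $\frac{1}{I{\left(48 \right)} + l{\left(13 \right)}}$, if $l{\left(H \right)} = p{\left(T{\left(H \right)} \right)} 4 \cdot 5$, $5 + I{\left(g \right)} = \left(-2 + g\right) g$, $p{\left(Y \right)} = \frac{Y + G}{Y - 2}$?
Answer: $\frac{11}{24433} \approx 0.00045021$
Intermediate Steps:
$p{\left(Y \right)} = \frac{-3 + Y}{-2 + Y}$ ($p{\left(Y \right)} = \frac{Y - 3}{Y - 2} = \frac{-3 + Y}{-2 + Y}$)
$I{\left(g \right)} = -5 + g \left(-2 + g\right)$ ($I{\left(g \right)} = -5 + \left(-2 + g\right) g = -5 + g \left(-2 + g\right)$)
$l{\left(H \right)} = \frac{20 \left(-3 + H\right)}{-2 + H}$ ($l{\left(H \right)} = \frac{-3 + H}{-2 + H} 4 \cdot 5 = \frac{4 \left(-3 + H\right)}{-2 + H} 5 = \frac{20 \left(-3 + H\right)}{-2 + H}$)
$\frac{1}{I{\left(48 \right)} + l{\left(13 \right)}} = \frac{1}{\left(-5 + 48^{2} - 96\right) + \frac{20 \left(-3 + 13\right)}{-2 + 13}} = \frac{1}{\left(-5 + 2304 - 96\right) + 20 \cdot \frac{1}{11} \cdot 10} = \frac{1}{2203 + 20 \cdot \frac{1}{11} \cdot 10} = \frac{1}{2203 + \frac{200}{11}} = \frac{1}{\frac{24433}{11}} = \frac{11}{24433}$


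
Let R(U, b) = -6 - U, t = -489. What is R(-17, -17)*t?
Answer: -5379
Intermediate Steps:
R(-17, -17)*t = (-6 - 1*(-17))*(-489) = (-6 + 17)*(-489) = 11*(-489) = -5379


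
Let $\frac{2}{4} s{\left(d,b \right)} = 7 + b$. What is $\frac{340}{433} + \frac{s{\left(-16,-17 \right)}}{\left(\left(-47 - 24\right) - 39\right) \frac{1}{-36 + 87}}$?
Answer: $\frac{47906}{4763} \approx 10.058$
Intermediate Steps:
$s{\left(d,b \right)} = 14 + 2 b$ ($s{\left(d,b \right)} = 2 \left(7 + b\right) = 14 + 2 b$)
$\frac{340}{433} + \frac{s{\left(-16,-17 \right)}}{\left(\left(-47 - 24\right) - 39\right) \frac{1}{-36 + 87}} = \frac{340}{433} + \frac{14 + 2 \left(-17\right)}{\left(\left(-47 - 24\right) - 39\right) \frac{1}{-36 + 87}} = 340 \cdot \frac{1}{433} + \frac{14 - 34}{\left(\left(-47 - 24\right) - 39\right) \frac{1}{51}} = \frac{340}{433} - \frac{20}{\left(-71 - 39\right) \frac{1}{51}} = \frac{340}{433} - \frac{20}{\left(-110\right) \frac{1}{51}} = \frac{340}{433} - \frac{20}{- \frac{110}{51}} = \frac{340}{433} - - \frac{102}{11} = \frac{340}{433} + \frac{102}{11} = \frac{47906}{4763}$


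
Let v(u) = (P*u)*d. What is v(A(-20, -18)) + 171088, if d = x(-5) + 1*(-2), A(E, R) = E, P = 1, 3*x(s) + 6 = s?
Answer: 513604/3 ≈ 1.7120e+5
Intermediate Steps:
x(s) = -2 + s/3
d = -17/3 (d = (-2 + (1/3)*(-5)) + 1*(-2) = (-2 - 5/3) - 2 = -11/3 - 2 = -17/3 ≈ -5.6667)
v(u) = -17*u/3 (v(u) = (1*u)*(-17/3) = u*(-17/3) = -17*u/3)
v(A(-20, -18)) + 171088 = -17/3*(-20) + 171088 = 340/3 + 171088 = 513604/3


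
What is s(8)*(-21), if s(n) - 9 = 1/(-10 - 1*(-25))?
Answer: -952/5 ≈ -190.40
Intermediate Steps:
s(n) = 136/15 (s(n) = 9 + 1/(-10 - 1*(-25)) = 9 + 1/(-10 + 25) = 9 + 1/15 = 136/15)
s(8)*(-21) = (136/15)*(-21) = -952/5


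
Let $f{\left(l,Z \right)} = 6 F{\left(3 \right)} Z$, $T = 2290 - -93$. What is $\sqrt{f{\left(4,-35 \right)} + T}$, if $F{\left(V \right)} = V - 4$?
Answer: $\sqrt{2593} \approx 50.922$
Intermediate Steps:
$T = 2383$ ($T = 2290 + 93 = 2383$)
$F{\left(V \right)} = -4 + V$ ($F{\left(V \right)} = V - 4 = -4 + V$)
$f{\left(l,Z \right)} = - 6 Z$ ($f{\left(l,Z \right)} = 6 \left(-4 + 3\right) Z = 6 \left(-1\right) Z = - 6 Z$)
$\sqrt{f{\left(4,-35 \right)} + T} = \sqrt{\left(-6\right) \left(-35\right) + 2383} = \sqrt{210 + 2383} = \sqrt{2593}$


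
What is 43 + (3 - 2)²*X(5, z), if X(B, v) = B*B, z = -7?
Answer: 68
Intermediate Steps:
X(B, v) = B²
43 + (3 - 2)²*X(5, z) = 43 + (3 - 2)²*5² = 43 + 1²*25 = 43 + 1*25 = 43 + 25 = 68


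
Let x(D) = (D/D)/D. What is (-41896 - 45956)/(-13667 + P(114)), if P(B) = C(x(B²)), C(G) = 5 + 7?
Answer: 87852/13655 ≈ 6.4337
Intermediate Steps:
x(D) = 1/D
C(G) = 12
P(B) = 12
(-41896 - 45956)/(-13667 + P(114)) = (-41896 - 45956)/(-13667 + 12) = -87852/(-13655) = -87852*(-1/13655) = 87852/13655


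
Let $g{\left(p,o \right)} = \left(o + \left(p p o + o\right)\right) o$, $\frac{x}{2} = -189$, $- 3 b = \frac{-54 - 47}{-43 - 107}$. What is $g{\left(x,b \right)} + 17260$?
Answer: $\frac{2476365043}{101250} \approx 24458.0$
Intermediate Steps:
$b = - \frac{101}{450}$ ($b = - \frac{\left(-54 - 47\right) \frac{1}{-43 - 107}}{3} = - \frac{\left(-101\right) \frac{1}{-150}}{3} = - \frac{\left(-101\right) \left(- \frac{1}{150}\right)}{3} = \left(- \frac{1}{3}\right) \frac{101}{150} = - \frac{101}{450} \approx -0.22444$)
$x = -378$ ($x = 2 \left(-189\right) = -378$)
$g{\left(p,o \right)} = o \left(2 o + o p^{2}\right)$ ($g{\left(p,o \right)} = \left(o + \left(p^{2} o + o\right)\right) o = \left(o + \left(o p^{2} + o\right)\right) o = \left(o + \left(o + o p^{2}\right)\right) o = \left(2 o + o p^{2}\right) o = o \left(2 o + o p^{2}\right)$)
$g{\left(x,b \right)} + 17260 = \left(- \frac{101}{450}\right)^{2} \left(2 + \left(-378\right)^{2}\right) + 17260 = \frac{10201 \left(2 + 142884\right)}{202500} + 17260 = \frac{10201}{202500} \cdot 142886 + 17260 = \frac{728790043}{101250} + 17260 = \frac{2476365043}{101250}$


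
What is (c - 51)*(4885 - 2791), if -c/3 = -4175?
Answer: 26120556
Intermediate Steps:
c = 12525 (c = -3*(-4175) = 12525)
(c - 51)*(4885 - 2791) = (12525 - 51)*(4885 - 2791) = 12474*2094 = 26120556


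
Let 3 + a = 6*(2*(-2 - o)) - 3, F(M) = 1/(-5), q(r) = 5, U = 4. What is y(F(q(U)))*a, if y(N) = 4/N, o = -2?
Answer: 120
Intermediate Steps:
F(M) = -⅕
a = -6 (a = -3 + (6*(2*(-2 - 1*(-2))) - 3) = -3 + (6*(2*(-2 + 2)) - 3) = -3 + (6*(2*0) - 3) = -3 + (6*0 - 3) = -3 + (0 - 3) = -3 - 3 = -6)
y(F(q(U)))*a = (4/(-⅕))*(-6) = (4*(-5))*(-6) = -20*(-6) = 120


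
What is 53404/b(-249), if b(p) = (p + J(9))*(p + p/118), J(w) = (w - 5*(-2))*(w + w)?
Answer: -6301672/2755683 ≈ -2.2868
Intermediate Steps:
J(w) = 2*w*(10 + w) (J(w) = (w + 10)*(2*w) = (10 + w)*(2*w) = 2*w*(10 + w))
b(p) = 119*p*(342 + p)/118 (b(p) = (p + 2*9*(10 + 9))*(p + p/118) = (p + 2*9*19)*(p + p*(1/118)) = (p + 342)*(p + p/118) = (342 + p)*(119*p/118) = 119*p*(342 + p)/118)
53404/b(-249) = 53404/(((119/118)*(-249)*(342 - 249))) = 53404/(((119/118)*(-249)*93)) = 53404/(-2755683/118) = 53404*(-118/2755683) = -6301672/2755683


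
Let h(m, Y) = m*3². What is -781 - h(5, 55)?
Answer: -826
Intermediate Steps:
h(m, Y) = 9*m (h(m, Y) = m*9 = 9*m)
-781 - h(5, 55) = -781 - 9*5 = -781 - 1*45 = -781 - 45 = -826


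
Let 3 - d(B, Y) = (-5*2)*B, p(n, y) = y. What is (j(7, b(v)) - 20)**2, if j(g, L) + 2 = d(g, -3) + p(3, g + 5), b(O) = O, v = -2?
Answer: 3969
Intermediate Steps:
d(B, Y) = 3 + 10*B (d(B, Y) = 3 - (-5*2)*B = 3 - (-10)*B = 3 + 10*B)
j(g, L) = 6 + 11*g (j(g, L) = -2 + ((3 + 10*g) + (g + 5)) = -2 + ((3 + 10*g) + (5 + g)) = -2 + (8 + 11*g) = 6 + 11*g)
(j(7, b(v)) - 20)**2 = ((6 + 11*7) - 20)**2 = ((6 + 77) - 20)**2 = (83 - 20)**2 = 63**2 = 3969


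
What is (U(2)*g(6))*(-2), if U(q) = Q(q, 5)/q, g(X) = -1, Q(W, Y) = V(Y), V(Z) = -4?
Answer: -4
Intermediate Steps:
Q(W, Y) = -4
U(q) = -4/q
(U(2)*g(6))*(-2) = (-4/2*(-1))*(-2) = (-4*½*(-1))*(-2) = -2*(-1)*(-2) = 2*(-2) = -4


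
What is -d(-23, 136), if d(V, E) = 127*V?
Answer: 2921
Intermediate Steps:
-d(-23, 136) = -127*(-23) = -1*(-2921) = 2921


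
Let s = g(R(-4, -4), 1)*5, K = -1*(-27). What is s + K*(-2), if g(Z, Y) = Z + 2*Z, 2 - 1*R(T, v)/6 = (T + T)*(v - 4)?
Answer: -5634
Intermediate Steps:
K = 27
R(T, v) = 12 - 12*T*(-4 + v) (R(T, v) = 12 - 6*(T + T)*(v - 4) = 12 - 6*2*T*(-4 + v) = 12 - 12*T*(-4 + v))
g(Z, Y) = 3*Z
s = -5580 (s = (3*(12 + 48*(-4) - 12*(-4)*(-4)))*5 = (3*(12 - 192 - 192))*5 = (3*(-372))*5 = -1116*5 = -5580)
s + K*(-2) = -5580 + 27*(-2) = -5580 - 54 = -5634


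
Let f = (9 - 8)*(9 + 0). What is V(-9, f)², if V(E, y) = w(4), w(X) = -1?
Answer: 1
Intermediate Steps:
f = 9 (f = 1*9 = 9)
V(E, y) = -1
V(-9, f)² = (-1)² = 1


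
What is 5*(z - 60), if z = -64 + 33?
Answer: -455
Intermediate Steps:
z = -31
5*(z - 60) = 5*(-31 - 60) = 5*(-91) = -455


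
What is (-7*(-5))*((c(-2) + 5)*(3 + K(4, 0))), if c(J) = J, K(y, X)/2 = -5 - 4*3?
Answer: -3255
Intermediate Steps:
K(y, X) = -34 (K(y, X) = 2*(-5 - 4*3) = 2*(-5 - 12) = 2*(-17) = -34)
(-7*(-5))*((c(-2) + 5)*(3 + K(4, 0))) = (-7*(-5))*((-2 + 5)*(3 - 34)) = 35*(3*(-31)) = 35*(-93) = -3255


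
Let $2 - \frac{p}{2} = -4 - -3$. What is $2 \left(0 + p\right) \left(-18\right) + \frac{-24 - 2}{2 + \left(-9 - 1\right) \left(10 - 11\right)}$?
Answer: $- \frac{1309}{6} \approx -218.17$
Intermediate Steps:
$p = 6$ ($p = 4 - 2 \left(-4 - -3\right) = 4 - 2 \left(-4 + 3\right) = 4 - -2 = 4 + 2 = 6$)
$2 \left(0 + p\right) \left(-18\right) + \frac{-24 - 2}{2 + \left(-9 - 1\right) \left(10 - 11\right)} = 2 \left(0 + 6\right) \left(-18\right) + \frac{-24 - 2}{2 + \left(-9 - 1\right) \left(10 - 11\right)} = 2 \cdot 6 \left(-18\right) - \frac{26}{2 - -10} = 12 \left(-18\right) - \frac{26}{2 + 10} = -216 - \frac{26}{12} = -216 - \frac{13}{6} = - \frac{1309}{6}$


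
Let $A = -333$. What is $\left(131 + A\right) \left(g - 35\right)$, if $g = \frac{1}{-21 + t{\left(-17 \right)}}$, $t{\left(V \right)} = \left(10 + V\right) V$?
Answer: $\frac{346329}{49} \approx 7067.9$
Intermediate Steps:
$t{\left(V \right)} = V \left(10 + V\right)$
$g = \frac{1}{98}$ ($g = \frac{1}{-21 - 17 \left(10 - 17\right)} = \frac{1}{-21 - -119} = \frac{1}{-21 + 119} = \frac{1}{98} \approx 0.010204$)
$\left(131 + A\right) \left(g - 35\right) = \left(131 - 333\right) \left(\frac{1}{98} - 35\right) = \left(-202\right) \left(- \frac{3429}{98}\right) = \frac{346329}{49}$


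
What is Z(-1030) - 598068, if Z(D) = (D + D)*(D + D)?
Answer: 3645532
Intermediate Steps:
Z(D) = 4*D² (Z(D) = (2*D)*(2*D) = 4*D²)
Z(-1030) - 598068 = 4*(-1030)² - 598068 = 4*1060900 - 598068 = 4243600 - 598068 = 3645532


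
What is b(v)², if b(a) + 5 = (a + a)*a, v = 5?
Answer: 2025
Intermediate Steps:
b(a) = -5 + 2*a² (b(a) = -5 + (a + a)*a = -5 + (2*a)*a = -5 + 2*a²)
b(v)² = (-5 + 2*5²)² = (-5 + 2*25)² = (-5 + 50)² = 45² = 2025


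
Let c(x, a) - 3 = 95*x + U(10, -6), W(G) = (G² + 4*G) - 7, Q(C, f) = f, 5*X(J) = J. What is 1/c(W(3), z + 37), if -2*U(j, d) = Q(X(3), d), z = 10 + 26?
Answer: 1/1336 ≈ 0.00074850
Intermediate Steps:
z = 36
X(J) = J/5
U(j, d) = -d/2
W(G) = -7 + G² + 4*G
c(x, a) = 6 + 95*x (c(x, a) = 3 + (95*x - ½*(-6)) = 3 + (95*x + 3) = 3 + (3 + 95*x) = 6 + 95*x)
1/c(W(3), z + 37) = 1/(6 + 95*(-7 + 3² + 4*3)) = 1/(6 + 95*(-7 + 9 + 12)) = 1/(6 + 95*14) = 1/(6 + 1330) = 1/1336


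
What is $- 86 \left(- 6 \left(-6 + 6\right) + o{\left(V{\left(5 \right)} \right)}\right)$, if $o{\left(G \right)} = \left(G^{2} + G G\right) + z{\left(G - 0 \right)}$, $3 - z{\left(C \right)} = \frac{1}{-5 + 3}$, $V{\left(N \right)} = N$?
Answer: $-4601$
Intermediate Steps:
$z{\left(C \right)} = \frac{7}{2}$ ($z{\left(C \right)} = 3 - \frac{1}{-5 + 3} = 3 - \frac{1}{-2} = 3 - - \frac{1}{2} = 3 + \frac{1}{2} = \frac{7}{2}$)
$o{\left(G \right)} = \frac{7}{2} + 2 G^{2}$ ($o{\left(G \right)} = \left(G^{2} + G G\right) + \frac{7}{2} = \left(G^{2} + G^{2}\right) + \frac{7}{2} = 2 G^{2} + \frac{7}{2} = \frac{7}{2} + 2 G^{2}$)
$- 86 \left(- 6 \left(-6 + 6\right) + o{\left(V{\left(5 \right)} \right)}\right) = - 86 \left(- 6 \left(-6 + 6\right) + \left(\frac{7}{2} + 2 \cdot 5^{2}\right)\right) = - 86 \left(\left(-6\right) 0 + \left(\frac{7}{2} + 2 \cdot 25\right)\right) = - 86 \left(0 + \left(\frac{7}{2} + 50\right)\right) = - 86 \left(0 + \frac{107}{2}\right) = \left(-86\right) \frac{107}{2} = -4601$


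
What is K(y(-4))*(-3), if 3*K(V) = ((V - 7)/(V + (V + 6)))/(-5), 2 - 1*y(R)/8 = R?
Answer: 41/510 ≈ 0.080392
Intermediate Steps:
y(R) = 16 - 8*R
K(V) = -(-7 + V)/(15*(6 + 2*V)) (K(V) = (((V - 7)/(V + (V + 6)))/(-5))/3 = (((-7 + V)/(V + (6 + V)))*(-⅕))/3 = (((-7 + V)/(6 + 2*V))*(-⅕))/3 = (-(-7 + V)/(5*(6 + 2*V)))/3 = -(-7 + V)/(15*(6 + 2*V)))
K(y(-4))*(-3) = ((7 - (16 - 8*(-4)))/(30*(3 + (16 - 8*(-4)))))*(-3) = ((7 - (16 + 32))/(30*(3 + (16 + 32))))*(-3) = ((7 - 1*48)/(30*(3 + 48)))*(-3) = ((1/30)*(7 - 48)/51)*(-3) = ((1/30)*(1/51)*(-41))*(-3) = -41/1530*(-3) = 41/510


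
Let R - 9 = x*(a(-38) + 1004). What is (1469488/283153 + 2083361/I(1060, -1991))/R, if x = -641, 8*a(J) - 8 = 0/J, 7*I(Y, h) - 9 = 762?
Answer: -4130502395879/140635049120748 ≈ -0.029370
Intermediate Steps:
I(Y, h) = 771/7 (I(Y, h) = 9/7 + (⅐)*762 = 9/7 + 762/7 = 771/7)
a(J) = 1 (a(J) = 1 + (0/J)/8 = 1 + (⅛)*0 = 1 + 0 = 1)
R = -644196 (R = 9 - 641*(1 + 1004) = 9 - 641*1005 = 9 - 644205 = -644196)
(1469488/283153 + 2083361/I(1060, -1991))/R = (1469488/283153 + 2083361/(771/7))/(-644196) = (1469488*(1/283153) + 2083361*(7/771))*(-1/644196) = (1469488/283153 + 14583527/771)*(-1/644196) = (4130502395879/218310963)*(-1/644196) = -4130502395879/140635049120748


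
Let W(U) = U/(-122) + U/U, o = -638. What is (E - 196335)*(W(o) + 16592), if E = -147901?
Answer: -348536196112/61 ≈ -5.7137e+9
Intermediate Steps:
W(U) = 1 - U/122 (W(U) = U*(-1/122) + 1 = -U/122 + 1 = 1 - U/122)
(E - 196335)*(W(o) + 16592) = (-147901 - 196335)*((1 - 1/122*(-638)) + 16592) = -344236*((1 + 319/61) + 16592) = -344236*(380/61 + 16592) = -344236*1012492/61 = -348536196112/61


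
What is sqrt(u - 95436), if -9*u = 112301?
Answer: 5*I*sqrt(38849)/3 ≈ 328.5*I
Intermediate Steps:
u = -112301/9 (u = -1/9*112301 = -112301/9 ≈ -12478.)
sqrt(u - 95436) = sqrt(-112301/9 - 95436) = sqrt(-971225/9) = 5*I*sqrt(38849)/3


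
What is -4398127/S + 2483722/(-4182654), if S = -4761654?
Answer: 1094869782145/3319391858286 ≈ 0.32984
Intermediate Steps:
-4398127/S + 2483722/(-4182654) = -4398127/(-4761654) + 2483722/(-4182654) = -4398127*(-1/4761654) + 2483722*(-1/4182654) = 4398127/4761654 - 1241861/2091327 = 1094869782145/3319391858286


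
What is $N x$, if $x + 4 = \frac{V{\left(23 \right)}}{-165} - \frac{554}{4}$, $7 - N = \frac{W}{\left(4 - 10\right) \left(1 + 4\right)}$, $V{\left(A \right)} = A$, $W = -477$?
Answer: $\frac{4189319}{3300} \approx 1269.5$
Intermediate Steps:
$N = - \frac{89}{10}$ ($N = 7 - - \frac{477}{\left(4 - 10\right) \left(1 + 4\right)} = 7 - - \frac{477}{\left(-6\right) 5} = 7 - - \frac{477}{-30} = 7 - \left(-477\right) \left(- \frac{1}{30}\right) = 7 - \frac{159}{10} = - \frac{89}{10} \approx -8.9$)
$x = - \frac{47071}{330}$ ($x = -4 + \left(\frac{23}{-165} - \frac{554}{4}\right) = -4 + \left(23 \left(- \frac{1}{165}\right) - \frac{277}{2}\right) = -4 - \frac{45751}{330} = - \frac{47071}{330} \approx -142.64$)
$N x = \left(- \frac{89}{10}\right) \left(- \frac{47071}{330}\right) = \frac{4189319}{3300}$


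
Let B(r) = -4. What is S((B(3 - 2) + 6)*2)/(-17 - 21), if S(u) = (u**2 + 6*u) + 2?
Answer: -21/19 ≈ -1.1053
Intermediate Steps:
S(u) = 2 + u**2 + 6*u
S((B(3 - 2) + 6)*2)/(-17 - 21) = (2 + ((-4 + 6)*2)**2 + 6*((-4 + 6)*2))/(-17 - 21) = (2 + (2*2)**2 + 6*(2*2))/(-38) = (2 + 4**2 + 6*4)*(-1/38) = (2 + 16 + 24)*(-1/38) = 42*(-1/38) = -21/19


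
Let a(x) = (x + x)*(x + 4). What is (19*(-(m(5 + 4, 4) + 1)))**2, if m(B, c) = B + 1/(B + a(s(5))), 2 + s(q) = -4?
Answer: 39551521/1089 ≈ 36319.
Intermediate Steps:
s(q) = -6 (s(q) = -2 - 4 = -6)
a(x) = 2*x*(4 + x) (a(x) = (2*x)*(4 + x) = 2*x*(4 + x))
m(B, c) = B + 1/(24 + B) (m(B, c) = B + 1/(B + 2*(-6)*(4 - 6)) = B + 1/(B + 2*(-6)*(-2)) = B + 1/(B + 24) = B + 1/(24 + B))
(19*(-(m(5 + 4, 4) + 1)))**2 = (19*(-((1 + (5 + 4)**2 + 24*(5 + 4))/(24 + (5 + 4)) + 1)))**2 = (19*(-((1 + 9**2 + 24*9)/(24 + 9) + 1)))**2 = (19*(-((1 + 81 + 216)/33 + 1)))**2 = (19*(-((1/33)*298 + 1)))**2 = (19*(-(298/33 + 1)))**2 = (19*(-1*331/33))**2 = (19*(-331/33))**2 = (-6289/33)**2 = 39551521/1089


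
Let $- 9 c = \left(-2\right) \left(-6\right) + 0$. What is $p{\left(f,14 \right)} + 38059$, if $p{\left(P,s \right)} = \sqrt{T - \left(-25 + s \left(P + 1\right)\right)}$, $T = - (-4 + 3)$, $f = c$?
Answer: $38059 + \frac{2 \sqrt{69}}{3} \approx 38065.0$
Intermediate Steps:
$c = - \frac{4}{3}$ ($c = - \frac{\left(-2\right) \left(-6\right) + 0}{9} = - \frac{12 + 0}{9} = \left(- \frac{1}{9}\right) 12 = - \frac{4}{3} \approx -1.3333$)
$f = - \frac{4}{3} \approx -1.3333$
$T = 1$ ($T = \left(-1\right) \left(-1\right) = 1$)
$p{\left(P,s \right)} = \sqrt{26 - s \left(1 + P\right)}$ ($p{\left(P,s \right)} = \sqrt{1 - \left(-25 + s \left(P + 1\right)\right)} = \sqrt{1 - \left(-25 + s \left(1 + P\right)\right)} = \sqrt{26 - s \left(1 + P\right)}$)
$p{\left(f,14 \right)} + 38059 = \sqrt{26 - 14 - \left(- \frac{4}{3}\right) 14} + 38059 = \sqrt{26 - 14 + \frac{56}{3}} + 38059 = \sqrt{\frac{92}{3}} + 38059 = \frac{2 \sqrt{69}}{3} + 38059 = 38059 + \frac{2 \sqrt{69}}{3}$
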